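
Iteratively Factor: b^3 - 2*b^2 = (b - 2)*(b^2) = b*(b - 2)*(b)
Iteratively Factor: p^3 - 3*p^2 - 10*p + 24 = (p - 2)*(p^2 - p - 12) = (p - 2)*(p + 3)*(p - 4)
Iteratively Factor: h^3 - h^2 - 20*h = (h + 4)*(h^2 - 5*h) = h*(h + 4)*(h - 5)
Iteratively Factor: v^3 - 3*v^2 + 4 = (v - 2)*(v^2 - v - 2) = (v - 2)^2*(v + 1)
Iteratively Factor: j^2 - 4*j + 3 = (j - 1)*(j - 3)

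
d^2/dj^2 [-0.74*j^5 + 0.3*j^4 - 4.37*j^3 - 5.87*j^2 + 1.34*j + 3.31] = -14.8*j^3 + 3.6*j^2 - 26.22*j - 11.74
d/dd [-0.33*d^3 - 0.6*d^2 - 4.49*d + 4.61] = -0.99*d^2 - 1.2*d - 4.49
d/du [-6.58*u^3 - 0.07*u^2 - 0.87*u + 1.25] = -19.74*u^2 - 0.14*u - 0.87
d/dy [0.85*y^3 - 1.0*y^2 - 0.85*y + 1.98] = 2.55*y^2 - 2.0*y - 0.85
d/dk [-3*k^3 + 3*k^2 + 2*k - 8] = -9*k^2 + 6*k + 2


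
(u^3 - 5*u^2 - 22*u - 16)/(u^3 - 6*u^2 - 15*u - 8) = (u + 2)/(u + 1)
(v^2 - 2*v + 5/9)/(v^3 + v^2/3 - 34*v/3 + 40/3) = (v - 1/3)/(v^2 + 2*v - 8)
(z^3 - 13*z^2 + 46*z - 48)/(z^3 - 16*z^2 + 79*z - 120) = (z - 2)/(z - 5)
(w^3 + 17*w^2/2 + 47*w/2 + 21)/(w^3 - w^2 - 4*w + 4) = (2*w^2 + 13*w + 21)/(2*(w^2 - 3*w + 2))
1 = 1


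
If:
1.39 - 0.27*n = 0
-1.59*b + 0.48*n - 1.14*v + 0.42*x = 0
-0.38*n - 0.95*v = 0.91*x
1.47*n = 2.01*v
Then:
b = -2.75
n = 5.15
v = 3.77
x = -6.08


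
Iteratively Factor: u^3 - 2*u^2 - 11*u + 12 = (u - 1)*(u^2 - u - 12) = (u - 4)*(u - 1)*(u + 3)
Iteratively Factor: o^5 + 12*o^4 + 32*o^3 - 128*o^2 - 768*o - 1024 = (o - 4)*(o^4 + 16*o^3 + 96*o^2 + 256*o + 256) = (o - 4)*(o + 4)*(o^3 + 12*o^2 + 48*o + 64) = (o - 4)*(o + 4)^2*(o^2 + 8*o + 16) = (o - 4)*(o + 4)^3*(o + 4)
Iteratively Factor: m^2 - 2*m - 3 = (m + 1)*(m - 3)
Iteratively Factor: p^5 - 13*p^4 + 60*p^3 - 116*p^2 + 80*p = (p - 2)*(p^4 - 11*p^3 + 38*p^2 - 40*p) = p*(p - 2)*(p^3 - 11*p^2 + 38*p - 40) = p*(p - 5)*(p - 2)*(p^2 - 6*p + 8) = p*(p - 5)*(p - 4)*(p - 2)*(p - 2)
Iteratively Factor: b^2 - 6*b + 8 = (b - 4)*(b - 2)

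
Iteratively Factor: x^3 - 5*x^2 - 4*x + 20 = (x - 2)*(x^2 - 3*x - 10) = (x - 5)*(x - 2)*(x + 2)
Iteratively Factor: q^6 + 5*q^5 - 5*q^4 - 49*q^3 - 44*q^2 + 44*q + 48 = (q + 2)*(q^5 + 3*q^4 - 11*q^3 - 27*q^2 + 10*q + 24) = (q + 2)^2*(q^4 + q^3 - 13*q^2 - q + 12) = (q - 1)*(q + 2)^2*(q^3 + 2*q^2 - 11*q - 12) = (q - 1)*(q + 2)^2*(q + 4)*(q^2 - 2*q - 3) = (q - 1)*(q + 1)*(q + 2)^2*(q + 4)*(q - 3)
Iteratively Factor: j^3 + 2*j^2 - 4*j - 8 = (j + 2)*(j^2 - 4) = (j - 2)*(j + 2)*(j + 2)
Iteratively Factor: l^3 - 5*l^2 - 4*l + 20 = (l + 2)*(l^2 - 7*l + 10) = (l - 5)*(l + 2)*(l - 2)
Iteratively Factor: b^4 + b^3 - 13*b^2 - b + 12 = (b + 4)*(b^3 - 3*b^2 - b + 3) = (b + 1)*(b + 4)*(b^2 - 4*b + 3) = (b - 3)*(b + 1)*(b + 4)*(b - 1)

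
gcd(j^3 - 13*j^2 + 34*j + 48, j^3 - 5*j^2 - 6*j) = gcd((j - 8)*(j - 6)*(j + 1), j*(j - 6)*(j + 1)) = j^2 - 5*j - 6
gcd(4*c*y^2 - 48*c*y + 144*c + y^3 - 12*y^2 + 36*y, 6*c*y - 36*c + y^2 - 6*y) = y - 6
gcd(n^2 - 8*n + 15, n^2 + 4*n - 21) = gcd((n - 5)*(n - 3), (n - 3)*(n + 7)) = n - 3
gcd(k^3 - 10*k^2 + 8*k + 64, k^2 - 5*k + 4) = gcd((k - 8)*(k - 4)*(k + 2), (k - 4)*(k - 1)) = k - 4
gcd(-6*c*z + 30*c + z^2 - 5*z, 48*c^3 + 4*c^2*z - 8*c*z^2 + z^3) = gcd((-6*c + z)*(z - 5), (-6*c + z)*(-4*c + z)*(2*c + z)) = -6*c + z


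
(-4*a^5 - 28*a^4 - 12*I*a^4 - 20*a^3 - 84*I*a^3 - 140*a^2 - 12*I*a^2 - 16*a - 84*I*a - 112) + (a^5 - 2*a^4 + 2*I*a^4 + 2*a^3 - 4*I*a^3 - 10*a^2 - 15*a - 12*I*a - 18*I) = -3*a^5 - 30*a^4 - 10*I*a^4 - 18*a^3 - 88*I*a^3 - 150*a^2 - 12*I*a^2 - 31*a - 96*I*a - 112 - 18*I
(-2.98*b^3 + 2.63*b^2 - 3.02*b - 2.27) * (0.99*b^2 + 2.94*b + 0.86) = -2.9502*b^5 - 6.1575*b^4 + 2.1796*b^3 - 8.8643*b^2 - 9.271*b - 1.9522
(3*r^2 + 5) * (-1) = -3*r^2 - 5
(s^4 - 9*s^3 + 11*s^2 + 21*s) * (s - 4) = s^5 - 13*s^4 + 47*s^3 - 23*s^2 - 84*s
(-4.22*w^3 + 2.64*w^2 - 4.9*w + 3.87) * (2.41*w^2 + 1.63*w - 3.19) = -10.1702*w^5 - 0.516199999999998*w^4 + 5.956*w^3 - 7.0819*w^2 + 21.9391*w - 12.3453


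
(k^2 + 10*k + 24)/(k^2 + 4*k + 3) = (k^2 + 10*k + 24)/(k^2 + 4*k + 3)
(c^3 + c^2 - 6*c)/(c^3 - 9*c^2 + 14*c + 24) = c*(c^2 + c - 6)/(c^3 - 9*c^2 + 14*c + 24)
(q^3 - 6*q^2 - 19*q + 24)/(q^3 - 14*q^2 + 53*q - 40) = (q + 3)/(q - 5)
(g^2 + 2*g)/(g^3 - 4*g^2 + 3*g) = (g + 2)/(g^2 - 4*g + 3)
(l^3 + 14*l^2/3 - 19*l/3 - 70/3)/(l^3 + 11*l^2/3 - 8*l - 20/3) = (3*l^2 - l - 14)/(3*l^2 - 4*l - 4)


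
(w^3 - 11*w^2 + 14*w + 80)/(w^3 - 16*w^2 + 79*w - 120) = (w + 2)/(w - 3)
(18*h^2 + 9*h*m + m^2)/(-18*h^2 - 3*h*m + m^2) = (-6*h - m)/(6*h - m)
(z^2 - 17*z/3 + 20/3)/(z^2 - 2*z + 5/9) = 3*(z - 4)/(3*z - 1)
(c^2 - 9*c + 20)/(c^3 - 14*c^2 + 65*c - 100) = 1/(c - 5)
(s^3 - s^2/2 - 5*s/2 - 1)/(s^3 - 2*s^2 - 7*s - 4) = (s^2 - 3*s/2 - 1)/(s^2 - 3*s - 4)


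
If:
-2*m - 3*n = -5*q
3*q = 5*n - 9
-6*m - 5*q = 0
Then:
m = -135/146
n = 180/73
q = 81/73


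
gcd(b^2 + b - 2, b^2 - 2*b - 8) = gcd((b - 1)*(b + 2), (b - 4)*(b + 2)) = b + 2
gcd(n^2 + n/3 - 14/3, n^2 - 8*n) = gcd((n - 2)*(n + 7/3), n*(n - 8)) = 1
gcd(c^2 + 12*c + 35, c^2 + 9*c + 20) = c + 5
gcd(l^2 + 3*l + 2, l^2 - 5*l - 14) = l + 2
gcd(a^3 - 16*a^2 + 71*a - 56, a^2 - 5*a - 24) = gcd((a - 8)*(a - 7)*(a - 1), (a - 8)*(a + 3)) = a - 8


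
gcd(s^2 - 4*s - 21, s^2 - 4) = 1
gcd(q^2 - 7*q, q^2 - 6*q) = q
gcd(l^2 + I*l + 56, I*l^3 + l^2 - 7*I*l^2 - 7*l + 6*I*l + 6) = 1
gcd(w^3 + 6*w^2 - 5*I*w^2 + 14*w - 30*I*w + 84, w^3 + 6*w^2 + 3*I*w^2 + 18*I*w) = w + 6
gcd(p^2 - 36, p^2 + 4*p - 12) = p + 6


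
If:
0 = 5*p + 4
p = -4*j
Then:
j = 1/5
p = -4/5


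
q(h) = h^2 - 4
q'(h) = 2*h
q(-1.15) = -2.68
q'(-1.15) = -2.30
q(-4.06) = 12.48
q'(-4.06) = -8.12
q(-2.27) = 1.15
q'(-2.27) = -4.54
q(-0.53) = -3.72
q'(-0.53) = -1.06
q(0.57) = -3.68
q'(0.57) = 1.14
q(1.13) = -2.72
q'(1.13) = 2.26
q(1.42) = -1.98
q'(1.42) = 2.84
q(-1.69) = -1.14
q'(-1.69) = -3.38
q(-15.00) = 221.00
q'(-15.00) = -30.00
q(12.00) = 140.00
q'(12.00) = 24.00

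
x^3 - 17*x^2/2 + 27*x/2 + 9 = (x - 6)*(x - 3)*(x + 1/2)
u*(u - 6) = u^2 - 6*u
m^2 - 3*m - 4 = (m - 4)*(m + 1)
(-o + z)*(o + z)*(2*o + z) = -2*o^3 - o^2*z + 2*o*z^2 + z^3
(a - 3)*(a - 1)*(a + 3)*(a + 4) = a^4 + 3*a^3 - 13*a^2 - 27*a + 36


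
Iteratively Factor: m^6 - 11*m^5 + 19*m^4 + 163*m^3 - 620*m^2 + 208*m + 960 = (m - 3)*(m^5 - 8*m^4 - 5*m^3 + 148*m^2 - 176*m - 320) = (m - 4)*(m - 3)*(m^4 - 4*m^3 - 21*m^2 + 64*m + 80) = (m - 4)*(m - 3)*(m + 1)*(m^3 - 5*m^2 - 16*m + 80) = (m - 4)^2*(m - 3)*(m + 1)*(m^2 - m - 20) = (m - 4)^2*(m - 3)*(m + 1)*(m + 4)*(m - 5)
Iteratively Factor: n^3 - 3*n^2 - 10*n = (n + 2)*(n^2 - 5*n) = (n - 5)*(n + 2)*(n)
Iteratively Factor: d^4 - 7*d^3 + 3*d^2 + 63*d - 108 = (d - 4)*(d^3 - 3*d^2 - 9*d + 27) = (d - 4)*(d + 3)*(d^2 - 6*d + 9) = (d - 4)*(d - 3)*(d + 3)*(d - 3)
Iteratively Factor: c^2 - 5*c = (c)*(c - 5)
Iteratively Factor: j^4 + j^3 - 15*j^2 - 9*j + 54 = (j - 3)*(j^3 + 4*j^2 - 3*j - 18) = (j - 3)*(j - 2)*(j^2 + 6*j + 9) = (j - 3)*(j - 2)*(j + 3)*(j + 3)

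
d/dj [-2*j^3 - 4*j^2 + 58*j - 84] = -6*j^2 - 8*j + 58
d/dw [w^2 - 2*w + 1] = 2*w - 2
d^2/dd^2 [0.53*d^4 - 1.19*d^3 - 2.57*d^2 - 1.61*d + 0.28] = 6.36*d^2 - 7.14*d - 5.14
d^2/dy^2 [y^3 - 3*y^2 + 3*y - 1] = 6*y - 6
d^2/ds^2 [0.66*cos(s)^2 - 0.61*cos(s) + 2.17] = 0.61*cos(s) - 1.32*cos(2*s)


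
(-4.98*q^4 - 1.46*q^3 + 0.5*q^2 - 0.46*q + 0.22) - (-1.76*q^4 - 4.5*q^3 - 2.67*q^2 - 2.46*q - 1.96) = -3.22*q^4 + 3.04*q^3 + 3.17*q^2 + 2.0*q + 2.18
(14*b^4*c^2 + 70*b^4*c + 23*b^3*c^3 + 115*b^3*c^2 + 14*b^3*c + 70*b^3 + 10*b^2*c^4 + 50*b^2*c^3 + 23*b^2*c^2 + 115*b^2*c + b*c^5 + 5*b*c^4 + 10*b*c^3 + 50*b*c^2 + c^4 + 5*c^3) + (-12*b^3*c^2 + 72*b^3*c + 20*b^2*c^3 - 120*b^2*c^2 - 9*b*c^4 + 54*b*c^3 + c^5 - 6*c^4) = 14*b^4*c^2 + 70*b^4*c + 23*b^3*c^3 + 103*b^3*c^2 + 86*b^3*c + 70*b^3 + 10*b^2*c^4 + 70*b^2*c^3 - 97*b^2*c^2 + 115*b^2*c + b*c^5 - 4*b*c^4 + 64*b*c^3 + 50*b*c^2 + c^5 - 5*c^4 + 5*c^3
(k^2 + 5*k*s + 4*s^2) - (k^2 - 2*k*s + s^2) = 7*k*s + 3*s^2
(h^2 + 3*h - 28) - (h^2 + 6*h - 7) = -3*h - 21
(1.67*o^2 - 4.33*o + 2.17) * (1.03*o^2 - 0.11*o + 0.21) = 1.7201*o^4 - 4.6436*o^3 + 3.0621*o^2 - 1.148*o + 0.4557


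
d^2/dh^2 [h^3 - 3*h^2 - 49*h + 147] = 6*h - 6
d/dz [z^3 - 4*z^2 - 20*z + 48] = 3*z^2 - 8*z - 20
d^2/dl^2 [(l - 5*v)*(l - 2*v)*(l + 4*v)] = 6*l - 6*v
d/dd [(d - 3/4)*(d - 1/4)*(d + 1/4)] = 3*d^2 - 3*d/2 - 1/16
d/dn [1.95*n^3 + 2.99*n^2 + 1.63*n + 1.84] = 5.85*n^2 + 5.98*n + 1.63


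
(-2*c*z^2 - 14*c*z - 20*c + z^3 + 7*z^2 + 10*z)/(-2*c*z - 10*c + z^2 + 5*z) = z + 2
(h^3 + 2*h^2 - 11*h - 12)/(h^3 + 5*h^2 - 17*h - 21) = (h + 4)/(h + 7)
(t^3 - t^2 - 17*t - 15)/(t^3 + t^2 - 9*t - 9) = (t - 5)/(t - 3)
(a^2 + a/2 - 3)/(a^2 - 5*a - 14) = (a - 3/2)/(a - 7)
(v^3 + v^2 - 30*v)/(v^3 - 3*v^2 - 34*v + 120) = v/(v - 4)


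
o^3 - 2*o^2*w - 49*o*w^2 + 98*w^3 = (o - 7*w)*(o - 2*w)*(o + 7*w)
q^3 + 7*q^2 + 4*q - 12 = (q - 1)*(q + 2)*(q + 6)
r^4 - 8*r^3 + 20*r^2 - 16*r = r*(r - 4)*(r - 2)^2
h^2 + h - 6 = (h - 2)*(h + 3)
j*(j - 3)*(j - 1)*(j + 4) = j^4 - 13*j^2 + 12*j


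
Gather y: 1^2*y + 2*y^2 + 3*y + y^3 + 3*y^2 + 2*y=y^3 + 5*y^2 + 6*y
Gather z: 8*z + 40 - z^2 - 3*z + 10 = -z^2 + 5*z + 50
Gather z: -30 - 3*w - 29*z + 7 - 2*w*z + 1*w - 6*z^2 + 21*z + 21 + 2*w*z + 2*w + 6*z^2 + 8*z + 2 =0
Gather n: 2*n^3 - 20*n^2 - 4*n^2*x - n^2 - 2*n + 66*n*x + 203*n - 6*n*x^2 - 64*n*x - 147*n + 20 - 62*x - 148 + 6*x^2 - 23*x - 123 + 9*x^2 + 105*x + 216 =2*n^3 + n^2*(-4*x - 21) + n*(-6*x^2 + 2*x + 54) + 15*x^2 + 20*x - 35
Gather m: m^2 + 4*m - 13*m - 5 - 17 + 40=m^2 - 9*m + 18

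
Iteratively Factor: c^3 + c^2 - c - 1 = (c - 1)*(c^2 + 2*c + 1) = (c - 1)*(c + 1)*(c + 1)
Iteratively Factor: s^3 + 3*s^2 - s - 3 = (s + 1)*(s^2 + 2*s - 3) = (s + 1)*(s + 3)*(s - 1)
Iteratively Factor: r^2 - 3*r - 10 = (r + 2)*(r - 5)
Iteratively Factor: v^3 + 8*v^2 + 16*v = (v + 4)*(v^2 + 4*v) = v*(v + 4)*(v + 4)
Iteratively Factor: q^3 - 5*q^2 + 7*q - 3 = (q - 1)*(q^2 - 4*q + 3) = (q - 1)^2*(q - 3)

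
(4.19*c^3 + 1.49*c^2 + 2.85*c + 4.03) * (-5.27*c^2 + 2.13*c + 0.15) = -22.0813*c^5 + 1.0724*c^4 - 11.2173*c^3 - 14.9441*c^2 + 9.0114*c + 0.6045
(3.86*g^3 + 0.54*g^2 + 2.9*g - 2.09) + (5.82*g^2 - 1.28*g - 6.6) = 3.86*g^3 + 6.36*g^2 + 1.62*g - 8.69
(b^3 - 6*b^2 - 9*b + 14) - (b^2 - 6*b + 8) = b^3 - 7*b^2 - 3*b + 6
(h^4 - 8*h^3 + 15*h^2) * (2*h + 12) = 2*h^5 - 4*h^4 - 66*h^3 + 180*h^2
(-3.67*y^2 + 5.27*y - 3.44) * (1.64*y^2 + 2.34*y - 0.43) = -6.0188*y^4 + 0.0549999999999997*y^3 + 8.2683*y^2 - 10.3157*y + 1.4792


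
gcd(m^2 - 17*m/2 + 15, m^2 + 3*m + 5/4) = 1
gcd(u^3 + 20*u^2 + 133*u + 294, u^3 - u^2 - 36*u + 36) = u + 6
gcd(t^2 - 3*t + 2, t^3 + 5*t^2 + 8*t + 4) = 1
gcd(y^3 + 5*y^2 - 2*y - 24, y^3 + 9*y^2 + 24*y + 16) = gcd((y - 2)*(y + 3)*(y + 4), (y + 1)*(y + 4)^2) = y + 4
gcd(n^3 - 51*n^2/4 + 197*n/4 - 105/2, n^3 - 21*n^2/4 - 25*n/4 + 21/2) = n - 6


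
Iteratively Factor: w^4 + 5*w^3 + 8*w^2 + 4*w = (w)*(w^3 + 5*w^2 + 8*w + 4) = w*(w + 2)*(w^2 + 3*w + 2) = w*(w + 1)*(w + 2)*(w + 2)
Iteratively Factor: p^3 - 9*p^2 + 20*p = (p - 4)*(p^2 - 5*p) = p*(p - 4)*(p - 5)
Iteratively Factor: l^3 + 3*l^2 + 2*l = (l + 1)*(l^2 + 2*l) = l*(l + 1)*(l + 2)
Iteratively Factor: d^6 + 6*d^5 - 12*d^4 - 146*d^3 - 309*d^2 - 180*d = (d + 3)*(d^5 + 3*d^4 - 21*d^3 - 83*d^2 - 60*d) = (d + 3)*(d + 4)*(d^4 - d^3 - 17*d^2 - 15*d) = (d + 1)*(d + 3)*(d + 4)*(d^3 - 2*d^2 - 15*d) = (d + 1)*(d + 3)^2*(d + 4)*(d^2 - 5*d) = (d - 5)*(d + 1)*(d + 3)^2*(d + 4)*(d)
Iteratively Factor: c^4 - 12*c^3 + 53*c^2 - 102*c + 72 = (c - 3)*(c^3 - 9*c^2 + 26*c - 24) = (c - 3)^2*(c^2 - 6*c + 8) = (c - 3)^2*(c - 2)*(c - 4)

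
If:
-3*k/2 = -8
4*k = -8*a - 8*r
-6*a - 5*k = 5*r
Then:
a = -40/3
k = 16/3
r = 32/3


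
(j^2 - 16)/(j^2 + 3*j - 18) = (j^2 - 16)/(j^2 + 3*j - 18)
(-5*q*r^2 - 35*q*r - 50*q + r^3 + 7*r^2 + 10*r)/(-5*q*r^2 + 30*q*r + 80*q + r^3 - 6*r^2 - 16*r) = (r + 5)/(r - 8)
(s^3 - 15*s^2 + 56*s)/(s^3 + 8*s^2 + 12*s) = (s^2 - 15*s + 56)/(s^2 + 8*s + 12)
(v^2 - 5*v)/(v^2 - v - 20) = v/(v + 4)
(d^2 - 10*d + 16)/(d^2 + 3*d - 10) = (d - 8)/(d + 5)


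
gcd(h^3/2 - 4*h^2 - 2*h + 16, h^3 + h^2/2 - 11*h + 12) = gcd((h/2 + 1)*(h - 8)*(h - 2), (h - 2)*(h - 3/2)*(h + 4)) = h - 2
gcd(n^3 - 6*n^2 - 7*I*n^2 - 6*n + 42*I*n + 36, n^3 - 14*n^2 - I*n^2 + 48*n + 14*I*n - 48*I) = n^2 + n*(-6 - I) + 6*I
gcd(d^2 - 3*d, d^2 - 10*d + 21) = d - 3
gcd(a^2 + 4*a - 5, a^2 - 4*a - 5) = 1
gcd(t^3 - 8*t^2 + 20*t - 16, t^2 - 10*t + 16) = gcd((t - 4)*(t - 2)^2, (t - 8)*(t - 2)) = t - 2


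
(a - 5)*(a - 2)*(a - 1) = a^3 - 8*a^2 + 17*a - 10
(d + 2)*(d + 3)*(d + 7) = d^3 + 12*d^2 + 41*d + 42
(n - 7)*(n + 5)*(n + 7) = n^3 + 5*n^2 - 49*n - 245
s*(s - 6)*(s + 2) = s^3 - 4*s^2 - 12*s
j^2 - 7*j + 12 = (j - 4)*(j - 3)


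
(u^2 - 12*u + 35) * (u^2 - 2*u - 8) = u^4 - 14*u^3 + 51*u^2 + 26*u - 280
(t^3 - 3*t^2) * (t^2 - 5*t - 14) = t^5 - 8*t^4 + t^3 + 42*t^2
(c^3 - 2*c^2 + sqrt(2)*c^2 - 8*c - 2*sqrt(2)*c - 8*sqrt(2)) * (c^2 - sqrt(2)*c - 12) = c^5 - 2*c^4 - 22*c^3 - 12*sqrt(2)*c^2 + 28*c^2 + 24*sqrt(2)*c + 112*c + 96*sqrt(2)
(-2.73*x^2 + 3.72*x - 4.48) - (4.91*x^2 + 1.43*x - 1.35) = -7.64*x^2 + 2.29*x - 3.13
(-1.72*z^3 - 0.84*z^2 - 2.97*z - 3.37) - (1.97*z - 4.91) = -1.72*z^3 - 0.84*z^2 - 4.94*z + 1.54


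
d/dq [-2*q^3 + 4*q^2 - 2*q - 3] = -6*q^2 + 8*q - 2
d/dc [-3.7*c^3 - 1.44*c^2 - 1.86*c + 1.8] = -11.1*c^2 - 2.88*c - 1.86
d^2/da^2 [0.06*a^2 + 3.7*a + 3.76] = 0.120000000000000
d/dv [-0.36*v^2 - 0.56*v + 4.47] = -0.72*v - 0.56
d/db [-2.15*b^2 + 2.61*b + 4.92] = 2.61 - 4.3*b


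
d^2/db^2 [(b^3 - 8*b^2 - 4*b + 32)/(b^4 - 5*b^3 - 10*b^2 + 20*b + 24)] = 2*(b^3 - 24*b^2 + 138*b - 278)/(b^6 - 15*b^5 + 57*b^4 + 55*b^3 - 342*b^2 - 540*b - 216)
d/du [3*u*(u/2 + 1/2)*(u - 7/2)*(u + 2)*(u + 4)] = 15*u^4/2 + 21*u^3 - 189*u^2/4 - 123*u - 42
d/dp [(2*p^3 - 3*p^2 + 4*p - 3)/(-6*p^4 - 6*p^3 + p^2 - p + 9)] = (12*p^6 - 36*p^5 + 56*p^4 - 28*p^3 - p^2 - 48*p + 33)/(36*p^8 + 72*p^7 + 24*p^6 - 95*p^4 - 110*p^3 + 19*p^2 - 18*p + 81)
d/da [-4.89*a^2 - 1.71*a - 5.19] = -9.78*a - 1.71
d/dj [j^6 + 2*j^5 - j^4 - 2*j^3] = j^2*(6*j^3 + 10*j^2 - 4*j - 6)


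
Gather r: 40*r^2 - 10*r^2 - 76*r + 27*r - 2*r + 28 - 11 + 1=30*r^2 - 51*r + 18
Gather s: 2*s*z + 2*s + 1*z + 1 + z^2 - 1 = s*(2*z + 2) + z^2 + z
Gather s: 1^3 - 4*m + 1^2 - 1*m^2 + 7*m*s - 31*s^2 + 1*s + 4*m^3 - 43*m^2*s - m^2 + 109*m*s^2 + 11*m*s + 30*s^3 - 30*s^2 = 4*m^3 - 2*m^2 - 4*m + 30*s^3 + s^2*(109*m - 61) + s*(-43*m^2 + 18*m + 1) + 2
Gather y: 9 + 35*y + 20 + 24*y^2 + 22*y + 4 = 24*y^2 + 57*y + 33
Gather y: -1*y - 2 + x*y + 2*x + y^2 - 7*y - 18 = 2*x + y^2 + y*(x - 8) - 20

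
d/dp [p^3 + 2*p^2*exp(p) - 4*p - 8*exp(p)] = 2*p^2*exp(p) + 3*p^2 + 4*p*exp(p) - 8*exp(p) - 4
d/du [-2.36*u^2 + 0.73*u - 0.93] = 0.73 - 4.72*u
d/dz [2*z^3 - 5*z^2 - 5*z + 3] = 6*z^2 - 10*z - 5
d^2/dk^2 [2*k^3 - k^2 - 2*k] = 12*k - 2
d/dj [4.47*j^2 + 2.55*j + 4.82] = 8.94*j + 2.55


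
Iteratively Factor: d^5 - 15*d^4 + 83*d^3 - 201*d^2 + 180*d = (d - 5)*(d^4 - 10*d^3 + 33*d^2 - 36*d) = (d - 5)*(d - 3)*(d^3 - 7*d^2 + 12*d) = (d - 5)*(d - 4)*(d - 3)*(d^2 - 3*d) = d*(d - 5)*(d - 4)*(d - 3)*(d - 3)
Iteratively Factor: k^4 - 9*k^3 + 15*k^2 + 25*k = (k - 5)*(k^3 - 4*k^2 - 5*k) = (k - 5)*(k + 1)*(k^2 - 5*k) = k*(k - 5)*(k + 1)*(k - 5)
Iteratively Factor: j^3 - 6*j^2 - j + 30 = (j - 3)*(j^2 - 3*j - 10) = (j - 5)*(j - 3)*(j + 2)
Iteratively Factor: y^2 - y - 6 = (y + 2)*(y - 3)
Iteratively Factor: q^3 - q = (q - 1)*(q^2 + q) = (q - 1)*(q + 1)*(q)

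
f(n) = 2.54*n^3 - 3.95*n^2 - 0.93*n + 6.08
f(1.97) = 8.34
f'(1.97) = 13.08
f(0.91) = 3.88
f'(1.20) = 0.56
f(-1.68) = -15.55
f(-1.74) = -17.64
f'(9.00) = 545.19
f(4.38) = 139.66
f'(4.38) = 110.65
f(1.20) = 3.67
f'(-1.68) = 33.85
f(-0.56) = 4.92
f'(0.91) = -1.81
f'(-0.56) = 5.88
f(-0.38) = 5.72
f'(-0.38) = 3.17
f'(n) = 7.62*n^2 - 7.9*n - 0.93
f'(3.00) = 43.95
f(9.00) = 1529.42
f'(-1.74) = 35.89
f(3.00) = 36.32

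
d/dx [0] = 0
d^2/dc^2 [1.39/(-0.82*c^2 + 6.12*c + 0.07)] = (-1.869272*c^2 + 13.951152*c + 1.39*(1.64*c - 6.12)*(3.28*c - 12.24) + 0.159572)/(-0.82*c^2 + 6.12*c + 0.07)^3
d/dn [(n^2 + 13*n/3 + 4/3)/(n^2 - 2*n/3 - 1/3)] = -5/(n^2 - 2*n + 1)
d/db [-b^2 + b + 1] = 1 - 2*b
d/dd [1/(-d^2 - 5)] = 2*d/(d^2 + 5)^2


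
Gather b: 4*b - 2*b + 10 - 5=2*b + 5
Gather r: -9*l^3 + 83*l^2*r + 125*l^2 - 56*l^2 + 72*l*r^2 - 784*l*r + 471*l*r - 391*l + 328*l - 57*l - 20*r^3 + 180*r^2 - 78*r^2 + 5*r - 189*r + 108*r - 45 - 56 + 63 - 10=-9*l^3 + 69*l^2 - 120*l - 20*r^3 + r^2*(72*l + 102) + r*(83*l^2 - 313*l - 76) - 48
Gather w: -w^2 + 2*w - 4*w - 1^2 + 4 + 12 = -w^2 - 2*w + 15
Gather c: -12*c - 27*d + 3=-12*c - 27*d + 3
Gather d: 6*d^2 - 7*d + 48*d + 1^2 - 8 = 6*d^2 + 41*d - 7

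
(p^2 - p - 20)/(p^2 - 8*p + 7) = (p^2 - p - 20)/(p^2 - 8*p + 7)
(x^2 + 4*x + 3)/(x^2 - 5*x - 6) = (x + 3)/(x - 6)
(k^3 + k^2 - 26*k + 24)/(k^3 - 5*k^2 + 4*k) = (k + 6)/k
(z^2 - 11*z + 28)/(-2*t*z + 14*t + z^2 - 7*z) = (z - 4)/(-2*t + z)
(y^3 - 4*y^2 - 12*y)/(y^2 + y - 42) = y*(y + 2)/(y + 7)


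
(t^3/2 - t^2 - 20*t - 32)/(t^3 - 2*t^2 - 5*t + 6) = (t^2 - 4*t - 32)/(2*(t^2 - 4*t + 3))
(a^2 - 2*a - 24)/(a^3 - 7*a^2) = (a^2 - 2*a - 24)/(a^2*(a - 7))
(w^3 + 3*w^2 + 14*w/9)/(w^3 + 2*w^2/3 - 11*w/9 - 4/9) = w*(9*w^2 + 27*w + 14)/(9*w^3 + 6*w^2 - 11*w - 4)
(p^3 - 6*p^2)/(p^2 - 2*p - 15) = p^2*(6 - p)/(-p^2 + 2*p + 15)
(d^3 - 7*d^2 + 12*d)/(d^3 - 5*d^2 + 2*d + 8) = d*(d - 3)/(d^2 - d - 2)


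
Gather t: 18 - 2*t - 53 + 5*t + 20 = 3*t - 15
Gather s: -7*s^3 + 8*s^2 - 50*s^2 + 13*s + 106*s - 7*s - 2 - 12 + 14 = -7*s^3 - 42*s^2 + 112*s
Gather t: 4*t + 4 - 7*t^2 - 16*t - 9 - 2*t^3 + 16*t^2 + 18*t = -2*t^3 + 9*t^2 + 6*t - 5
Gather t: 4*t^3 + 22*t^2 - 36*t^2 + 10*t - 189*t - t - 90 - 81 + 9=4*t^3 - 14*t^2 - 180*t - 162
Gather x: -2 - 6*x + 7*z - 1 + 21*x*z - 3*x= x*(21*z - 9) + 7*z - 3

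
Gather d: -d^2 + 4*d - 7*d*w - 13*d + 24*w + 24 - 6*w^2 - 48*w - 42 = -d^2 + d*(-7*w - 9) - 6*w^2 - 24*w - 18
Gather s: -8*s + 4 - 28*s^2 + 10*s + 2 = -28*s^2 + 2*s + 6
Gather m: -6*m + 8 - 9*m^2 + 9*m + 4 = -9*m^2 + 3*m + 12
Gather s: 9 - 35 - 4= -30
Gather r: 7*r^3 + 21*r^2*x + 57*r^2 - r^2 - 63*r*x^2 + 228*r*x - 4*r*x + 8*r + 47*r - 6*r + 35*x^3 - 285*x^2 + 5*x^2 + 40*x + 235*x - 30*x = 7*r^3 + r^2*(21*x + 56) + r*(-63*x^2 + 224*x + 49) + 35*x^3 - 280*x^2 + 245*x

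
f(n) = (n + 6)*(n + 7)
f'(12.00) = 37.00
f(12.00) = 342.00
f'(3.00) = 19.00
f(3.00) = 90.00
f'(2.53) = 18.06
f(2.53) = 81.29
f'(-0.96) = 11.08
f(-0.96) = 30.44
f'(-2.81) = 7.38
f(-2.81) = 13.37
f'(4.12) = 21.24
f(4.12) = 112.53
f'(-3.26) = 6.48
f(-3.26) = 10.25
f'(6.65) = 26.30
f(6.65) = 172.67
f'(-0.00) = 13.00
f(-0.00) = 42.00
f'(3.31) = 19.62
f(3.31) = 95.99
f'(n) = 2*n + 13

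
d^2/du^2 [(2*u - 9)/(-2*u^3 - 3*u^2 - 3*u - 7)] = 6*(-8*u^5 + 60*u^4 + 142*u^3 + 191*u^2 - 3*u - 22)/(8*u^9 + 36*u^8 + 90*u^7 + 219*u^6 + 387*u^5 + 522*u^4 + 699*u^3 + 630*u^2 + 441*u + 343)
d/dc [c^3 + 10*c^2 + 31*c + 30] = 3*c^2 + 20*c + 31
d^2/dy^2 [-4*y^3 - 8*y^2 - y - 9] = -24*y - 16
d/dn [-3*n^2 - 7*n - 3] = -6*n - 7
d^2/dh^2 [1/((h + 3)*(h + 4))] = 2*((h + 3)^2 + (h + 3)*(h + 4) + (h + 4)^2)/((h + 3)^3*(h + 4)^3)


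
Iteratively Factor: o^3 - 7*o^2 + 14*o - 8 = (o - 4)*(o^2 - 3*o + 2) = (o - 4)*(o - 1)*(o - 2)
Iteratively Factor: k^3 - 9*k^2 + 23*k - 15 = (k - 5)*(k^2 - 4*k + 3) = (k - 5)*(k - 1)*(k - 3)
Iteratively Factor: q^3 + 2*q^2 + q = (q + 1)*(q^2 + q) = (q + 1)^2*(q)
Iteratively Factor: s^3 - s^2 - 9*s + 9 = (s + 3)*(s^2 - 4*s + 3) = (s - 1)*(s + 3)*(s - 3)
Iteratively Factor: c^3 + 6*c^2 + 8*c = (c + 4)*(c^2 + 2*c) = (c + 2)*(c + 4)*(c)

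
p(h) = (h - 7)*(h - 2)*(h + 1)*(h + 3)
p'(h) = (h - 7)*(h - 2)*(h + 1) + (h - 7)*(h - 2)*(h + 3) + (h - 7)*(h + 1)*(h + 3) + (h - 2)*(h + 1)*(h + 3) = 4*h^3 - 15*h^2 - 38*h + 29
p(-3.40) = 53.91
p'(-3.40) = -172.42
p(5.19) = -292.71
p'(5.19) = -13.07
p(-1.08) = -3.82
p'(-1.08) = 47.51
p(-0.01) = 41.71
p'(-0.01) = 29.38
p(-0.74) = 12.46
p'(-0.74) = 47.29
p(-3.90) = 167.85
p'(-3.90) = -288.23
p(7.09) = 37.39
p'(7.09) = 431.16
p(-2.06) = -36.65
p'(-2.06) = 8.66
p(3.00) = -96.00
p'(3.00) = -112.00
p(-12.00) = 26334.00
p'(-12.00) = -8587.00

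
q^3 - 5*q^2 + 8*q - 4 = (q - 2)^2*(q - 1)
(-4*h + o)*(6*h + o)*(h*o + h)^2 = -24*h^4*o^2 - 48*h^4*o - 24*h^4 + 2*h^3*o^3 + 4*h^3*o^2 + 2*h^3*o + h^2*o^4 + 2*h^2*o^3 + h^2*o^2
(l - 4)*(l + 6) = l^2 + 2*l - 24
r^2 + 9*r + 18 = (r + 3)*(r + 6)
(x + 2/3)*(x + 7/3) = x^2 + 3*x + 14/9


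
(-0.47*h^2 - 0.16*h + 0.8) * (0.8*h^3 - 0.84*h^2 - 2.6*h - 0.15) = -0.376*h^5 + 0.2668*h^4 + 1.9964*h^3 - 0.1855*h^2 - 2.056*h - 0.12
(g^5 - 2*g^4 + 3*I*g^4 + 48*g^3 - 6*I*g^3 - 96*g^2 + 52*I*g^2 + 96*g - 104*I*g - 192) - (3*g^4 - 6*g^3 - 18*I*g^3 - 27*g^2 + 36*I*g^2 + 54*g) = g^5 - 5*g^4 + 3*I*g^4 + 54*g^3 + 12*I*g^3 - 69*g^2 + 16*I*g^2 + 42*g - 104*I*g - 192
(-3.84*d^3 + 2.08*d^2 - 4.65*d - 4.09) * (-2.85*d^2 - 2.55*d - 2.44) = 10.944*d^5 + 3.864*d^4 + 17.3181*d^3 + 18.4388*d^2 + 21.7755*d + 9.9796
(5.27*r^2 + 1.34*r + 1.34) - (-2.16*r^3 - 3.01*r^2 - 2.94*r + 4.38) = 2.16*r^3 + 8.28*r^2 + 4.28*r - 3.04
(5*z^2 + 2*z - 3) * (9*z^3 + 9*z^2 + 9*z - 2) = 45*z^5 + 63*z^4 + 36*z^3 - 19*z^2 - 31*z + 6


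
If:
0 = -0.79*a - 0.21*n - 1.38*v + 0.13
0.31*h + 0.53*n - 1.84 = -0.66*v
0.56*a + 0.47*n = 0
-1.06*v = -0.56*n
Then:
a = -0.40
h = 4.60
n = 0.47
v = 0.25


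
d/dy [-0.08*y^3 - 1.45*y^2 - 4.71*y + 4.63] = -0.24*y^2 - 2.9*y - 4.71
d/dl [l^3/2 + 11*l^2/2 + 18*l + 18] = 3*l^2/2 + 11*l + 18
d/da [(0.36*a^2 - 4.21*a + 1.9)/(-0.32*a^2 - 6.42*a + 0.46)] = (-3.6584*a^2 + 1.5472*a + 10.2614)/(0.1024*a^4 + 4.1088*a^3 + 40.922*a^2 - 5.9064*a + 0.2116)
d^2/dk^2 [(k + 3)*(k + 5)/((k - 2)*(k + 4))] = 6*(2*k^3 + 23*k^2 + 94*k + 124)/(k^6 + 6*k^5 - 12*k^4 - 88*k^3 + 96*k^2 + 384*k - 512)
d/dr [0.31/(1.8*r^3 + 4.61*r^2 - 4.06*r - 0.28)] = (-1.674*r^2 - 2.8582*r + 1.2586)/(1.8*r^3 + 4.61*r^2 - 4.06*r - 0.28)^2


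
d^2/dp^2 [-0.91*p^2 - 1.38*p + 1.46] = -1.82000000000000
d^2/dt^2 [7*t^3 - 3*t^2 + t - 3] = 42*t - 6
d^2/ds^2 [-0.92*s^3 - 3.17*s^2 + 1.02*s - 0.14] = -5.52*s - 6.34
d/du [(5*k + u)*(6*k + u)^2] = (6*k + u)*(16*k + 3*u)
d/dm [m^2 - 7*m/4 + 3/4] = 2*m - 7/4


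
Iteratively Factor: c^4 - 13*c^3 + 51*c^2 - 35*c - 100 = (c - 4)*(c^3 - 9*c^2 + 15*c + 25) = (c - 5)*(c - 4)*(c^2 - 4*c - 5) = (c - 5)^2*(c - 4)*(c + 1)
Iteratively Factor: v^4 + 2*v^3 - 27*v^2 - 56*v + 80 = (v + 4)*(v^3 - 2*v^2 - 19*v + 20) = (v + 4)^2*(v^2 - 6*v + 5) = (v - 5)*(v + 4)^2*(v - 1)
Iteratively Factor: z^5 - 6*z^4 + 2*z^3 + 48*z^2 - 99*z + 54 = (z + 3)*(z^4 - 9*z^3 + 29*z^2 - 39*z + 18) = (z - 1)*(z + 3)*(z^3 - 8*z^2 + 21*z - 18) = (z - 3)*(z - 1)*(z + 3)*(z^2 - 5*z + 6) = (z - 3)^2*(z - 1)*(z + 3)*(z - 2)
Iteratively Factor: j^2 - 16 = (j + 4)*(j - 4)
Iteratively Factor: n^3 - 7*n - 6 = (n + 2)*(n^2 - 2*n - 3) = (n + 1)*(n + 2)*(n - 3)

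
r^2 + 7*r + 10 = (r + 2)*(r + 5)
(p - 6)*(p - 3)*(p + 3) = p^3 - 6*p^2 - 9*p + 54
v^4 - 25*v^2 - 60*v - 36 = (v - 6)*(v + 1)*(v + 2)*(v + 3)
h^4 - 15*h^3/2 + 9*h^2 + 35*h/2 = h*(h - 5)*(h - 7/2)*(h + 1)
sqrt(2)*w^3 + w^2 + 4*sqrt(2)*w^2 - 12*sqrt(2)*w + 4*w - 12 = (w - 2)*(w + 6)*(sqrt(2)*w + 1)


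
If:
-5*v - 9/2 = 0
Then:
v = -9/10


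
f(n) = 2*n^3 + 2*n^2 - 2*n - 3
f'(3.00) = 64.00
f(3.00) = 63.00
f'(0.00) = -2.00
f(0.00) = -3.00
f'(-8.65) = 412.34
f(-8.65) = -1130.48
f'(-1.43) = 4.55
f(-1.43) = -1.90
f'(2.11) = 33.15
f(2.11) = 20.47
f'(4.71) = 149.94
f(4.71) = 240.92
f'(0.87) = 6.02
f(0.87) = -1.91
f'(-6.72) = 242.07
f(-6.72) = -506.17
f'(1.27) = 12.76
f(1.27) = 1.78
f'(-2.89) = 36.55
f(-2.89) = -28.79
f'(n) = 6*n^2 + 4*n - 2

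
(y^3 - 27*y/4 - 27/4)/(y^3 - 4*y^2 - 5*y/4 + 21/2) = (2*y^2 - 3*y - 9)/(2*y^2 - 11*y + 14)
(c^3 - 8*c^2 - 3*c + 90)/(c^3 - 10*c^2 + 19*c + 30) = (c + 3)/(c + 1)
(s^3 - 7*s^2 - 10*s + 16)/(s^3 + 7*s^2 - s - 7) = (s^2 - 6*s - 16)/(s^2 + 8*s + 7)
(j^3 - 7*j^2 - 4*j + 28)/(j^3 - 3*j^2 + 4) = (j^2 - 5*j - 14)/(j^2 - j - 2)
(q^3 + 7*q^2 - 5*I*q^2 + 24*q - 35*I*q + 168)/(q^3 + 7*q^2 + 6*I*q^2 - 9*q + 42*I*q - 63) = (q - 8*I)/(q + 3*I)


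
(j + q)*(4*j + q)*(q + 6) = 4*j^2*q + 24*j^2 + 5*j*q^2 + 30*j*q + q^3 + 6*q^2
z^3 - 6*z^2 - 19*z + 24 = (z - 8)*(z - 1)*(z + 3)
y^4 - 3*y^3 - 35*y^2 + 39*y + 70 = (y - 7)*(y - 2)*(y + 1)*(y + 5)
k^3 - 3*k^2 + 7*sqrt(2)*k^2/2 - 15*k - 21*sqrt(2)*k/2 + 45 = (k - 3)*(k - 3*sqrt(2)/2)*(k + 5*sqrt(2))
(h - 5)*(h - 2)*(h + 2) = h^3 - 5*h^2 - 4*h + 20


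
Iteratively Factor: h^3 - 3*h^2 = (h - 3)*(h^2) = h*(h - 3)*(h)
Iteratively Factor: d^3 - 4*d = (d - 2)*(d^2 + 2*d) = (d - 2)*(d + 2)*(d)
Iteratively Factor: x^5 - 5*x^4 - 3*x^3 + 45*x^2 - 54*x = (x + 3)*(x^4 - 8*x^3 + 21*x^2 - 18*x) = (x - 3)*(x + 3)*(x^3 - 5*x^2 + 6*x) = (x - 3)*(x - 2)*(x + 3)*(x^2 - 3*x) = (x - 3)^2*(x - 2)*(x + 3)*(x)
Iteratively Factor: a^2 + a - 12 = (a + 4)*(a - 3)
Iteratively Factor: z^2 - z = (z - 1)*(z)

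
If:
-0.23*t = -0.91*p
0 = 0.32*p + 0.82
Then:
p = -2.56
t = -10.14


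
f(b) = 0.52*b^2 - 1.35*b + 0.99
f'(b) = 1.04*b - 1.35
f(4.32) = 4.86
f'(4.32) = 3.14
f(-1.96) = 5.63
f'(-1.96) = -3.39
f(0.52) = 0.43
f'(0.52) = -0.81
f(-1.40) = 3.90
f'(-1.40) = -2.81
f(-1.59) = 4.45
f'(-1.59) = -3.00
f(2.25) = 0.58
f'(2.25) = 0.99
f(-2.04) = 5.91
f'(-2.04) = -3.47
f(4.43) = 5.21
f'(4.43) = 3.26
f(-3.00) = 9.72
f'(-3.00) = -4.47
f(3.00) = 1.62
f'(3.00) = 1.77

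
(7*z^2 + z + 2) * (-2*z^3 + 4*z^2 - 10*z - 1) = -14*z^5 + 26*z^4 - 70*z^3 - 9*z^2 - 21*z - 2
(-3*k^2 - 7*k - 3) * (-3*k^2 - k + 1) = 9*k^4 + 24*k^3 + 13*k^2 - 4*k - 3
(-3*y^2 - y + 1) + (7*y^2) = 4*y^2 - y + 1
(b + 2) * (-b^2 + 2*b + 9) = -b^3 + 13*b + 18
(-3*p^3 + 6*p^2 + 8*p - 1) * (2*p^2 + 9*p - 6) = -6*p^5 - 15*p^4 + 88*p^3 + 34*p^2 - 57*p + 6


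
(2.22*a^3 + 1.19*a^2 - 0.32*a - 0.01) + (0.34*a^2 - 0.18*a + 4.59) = 2.22*a^3 + 1.53*a^2 - 0.5*a + 4.58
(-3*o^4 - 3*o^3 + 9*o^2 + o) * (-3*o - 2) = 9*o^5 + 15*o^4 - 21*o^3 - 21*o^2 - 2*o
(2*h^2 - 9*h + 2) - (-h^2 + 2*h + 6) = 3*h^2 - 11*h - 4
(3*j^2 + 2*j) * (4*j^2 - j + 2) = 12*j^4 + 5*j^3 + 4*j^2 + 4*j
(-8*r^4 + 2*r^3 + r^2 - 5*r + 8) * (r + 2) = -8*r^5 - 14*r^4 + 5*r^3 - 3*r^2 - 2*r + 16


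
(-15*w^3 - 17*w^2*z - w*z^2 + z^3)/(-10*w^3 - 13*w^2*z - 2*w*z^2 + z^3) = (3*w + z)/(2*w + z)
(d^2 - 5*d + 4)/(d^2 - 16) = (d - 1)/(d + 4)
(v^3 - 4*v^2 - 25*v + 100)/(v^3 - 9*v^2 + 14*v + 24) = (v^2 - 25)/(v^2 - 5*v - 6)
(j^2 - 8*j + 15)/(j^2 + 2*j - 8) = (j^2 - 8*j + 15)/(j^2 + 2*j - 8)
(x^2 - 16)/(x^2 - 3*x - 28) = (x - 4)/(x - 7)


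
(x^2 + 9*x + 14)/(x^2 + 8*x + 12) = (x + 7)/(x + 6)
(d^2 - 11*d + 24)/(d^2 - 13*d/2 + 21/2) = 2*(d - 8)/(2*d - 7)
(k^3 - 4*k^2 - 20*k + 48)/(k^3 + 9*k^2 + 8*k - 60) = (k^2 - 2*k - 24)/(k^2 + 11*k + 30)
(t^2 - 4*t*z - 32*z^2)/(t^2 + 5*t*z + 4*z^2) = (t - 8*z)/(t + z)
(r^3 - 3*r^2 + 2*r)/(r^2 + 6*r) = (r^2 - 3*r + 2)/(r + 6)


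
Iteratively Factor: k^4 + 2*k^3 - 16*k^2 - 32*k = (k - 4)*(k^3 + 6*k^2 + 8*k) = (k - 4)*(k + 2)*(k^2 + 4*k) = (k - 4)*(k + 2)*(k + 4)*(k)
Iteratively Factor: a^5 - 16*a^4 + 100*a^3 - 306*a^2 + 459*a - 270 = (a - 5)*(a^4 - 11*a^3 + 45*a^2 - 81*a + 54) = (a - 5)*(a - 3)*(a^3 - 8*a^2 + 21*a - 18) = (a - 5)*(a - 3)^2*(a^2 - 5*a + 6) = (a - 5)*(a - 3)^2*(a - 2)*(a - 3)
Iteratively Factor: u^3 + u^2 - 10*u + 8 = (u - 2)*(u^2 + 3*u - 4) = (u - 2)*(u - 1)*(u + 4)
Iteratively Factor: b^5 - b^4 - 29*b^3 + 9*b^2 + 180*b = (b + 4)*(b^4 - 5*b^3 - 9*b^2 + 45*b) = b*(b + 4)*(b^3 - 5*b^2 - 9*b + 45) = b*(b - 5)*(b + 4)*(b^2 - 9) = b*(b - 5)*(b + 3)*(b + 4)*(b - 3)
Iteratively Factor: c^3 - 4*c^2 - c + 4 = (c + 1)*(c^2 - 5*c + 4) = (c - 4)*(c + 1)*(c - 1)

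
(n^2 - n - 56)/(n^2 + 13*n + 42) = (n - 8)/(n + 6)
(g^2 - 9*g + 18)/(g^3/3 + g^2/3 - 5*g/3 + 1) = 3*(g^2 - 9*g + 18)/(g^3 + g^2 - 5*g + 3)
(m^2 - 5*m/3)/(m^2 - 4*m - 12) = m*(5 - 3*m)/(3*(-m^2 + 4*m + 12))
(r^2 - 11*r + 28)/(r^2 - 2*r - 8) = (r - 7)/(r + 2)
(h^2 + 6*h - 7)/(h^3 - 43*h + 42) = 1/(h - 6)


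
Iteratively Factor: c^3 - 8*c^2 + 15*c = (c - 5)*(c^2 - 3*c) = (c - 5)*(c - 3)*(c)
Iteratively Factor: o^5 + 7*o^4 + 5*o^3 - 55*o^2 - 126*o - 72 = (o + 1)*(o^4 + 6*o^3 - o^2 - 54*o - 72) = (o + 1)*(o + 4)*(o^3 + 2*o^2 - 9*o - 18) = (o - 3)*(o + 1)*(o + 4)*(o^2 + 5*o + 6) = (o - 3)*(o + 1)*(o + 2)*(o + 4)*(o + 3)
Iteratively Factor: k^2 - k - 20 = (k - 5)*(k + 4)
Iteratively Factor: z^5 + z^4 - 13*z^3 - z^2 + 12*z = (z + 1)*(z^4 - 13*z^2 + 12*z) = z*(z + 1)*(z^3 - 13*z + 12) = z*(z + 1)*(z + 4)*(z^2 - 4*z + 3) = z*(z - 3)*(z + 1)*(z + 4)*(z - 1)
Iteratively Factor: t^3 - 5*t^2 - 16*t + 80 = (t - 5)*(t^2 - 16) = (t - 5)*(t + 4)*(t - 4)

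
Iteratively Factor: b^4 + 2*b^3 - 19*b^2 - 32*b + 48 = (b - 4)*(b^3 + 6*b^2 + 5*b - 12) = (b - 4)*(b + 3)*(b^2 + 3*b - 4) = (b - 4)*(b - 1)*(b + 3)*(b + 4)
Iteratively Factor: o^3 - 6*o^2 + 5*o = (o - 1)*(o^2 - 5*o) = o*(o - 1)*(o - 5)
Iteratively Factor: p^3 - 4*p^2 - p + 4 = (p - 4)*(p^2 - 1) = (p - 4)*(p - 1)*(p + 1)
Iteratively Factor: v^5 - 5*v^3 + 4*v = (v - 2)*(v^4 + 2*v^3 - v^2 - 2*v) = v*(v - 2)*(v^3 + 2*v^2 - v - 2) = v*(v - 2)*(v - 1)*(v^2 + 3*v + 2) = v*(v - 2)*(v - 1)*(v + 2)*(v + 1)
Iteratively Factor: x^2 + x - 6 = (x + 3)*(x - 2)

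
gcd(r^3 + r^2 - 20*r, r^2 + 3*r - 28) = r - 4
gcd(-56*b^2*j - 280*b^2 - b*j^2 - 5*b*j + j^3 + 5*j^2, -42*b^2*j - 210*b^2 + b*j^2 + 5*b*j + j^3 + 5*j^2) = 7*b*j + 35*b + j^2 + 5*j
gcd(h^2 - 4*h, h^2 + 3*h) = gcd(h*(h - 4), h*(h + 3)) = h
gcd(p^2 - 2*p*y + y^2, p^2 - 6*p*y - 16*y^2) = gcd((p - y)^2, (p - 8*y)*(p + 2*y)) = 1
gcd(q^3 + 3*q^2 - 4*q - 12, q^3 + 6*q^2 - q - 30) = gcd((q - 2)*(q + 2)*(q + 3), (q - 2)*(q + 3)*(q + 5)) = q^2 + q - 6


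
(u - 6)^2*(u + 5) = u^3 - 7*u^2 - 24*u + 180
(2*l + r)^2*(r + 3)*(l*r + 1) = 4*l^3*r^2 + 12*l^3*r + 4*l^2*r^3 + 12*l^2*r^2 + 4*l^2*r + 12*l^2 + l*r^4 + 3*l*r^3 + 4*l*r^2 + 12*l*r + r^3 + 3*r^2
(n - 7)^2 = n^2 - 14*n + 49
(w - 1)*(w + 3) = w^2 + 2*w - 3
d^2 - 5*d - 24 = (d - 8)*(d + 3)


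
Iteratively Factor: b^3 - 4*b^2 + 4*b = (b - 2)*(b^2 - 2*b) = b*(b - 2)*(b - 2)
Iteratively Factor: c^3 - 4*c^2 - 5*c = (c - 5)*(c^2 + c) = (c - 5)*(c + 1)*(c)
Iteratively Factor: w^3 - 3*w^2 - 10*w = (w + 2)*(w^2 - 5*w) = w*(w + 2)*(w - 5)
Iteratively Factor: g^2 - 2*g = (g - 2)*(g)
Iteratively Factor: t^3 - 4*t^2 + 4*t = (t)*(t^2 - 4*t + 4) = t*(t - 2)*(t - 2)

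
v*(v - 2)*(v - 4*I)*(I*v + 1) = I*v^4 + 5*v^3 - 2*I*v^3 - 10*v^2 - 4*I*v^2 + 8*I*v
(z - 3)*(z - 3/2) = z^2 - 9*z/2 + 9/2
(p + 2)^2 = p^2 + 4*p + 4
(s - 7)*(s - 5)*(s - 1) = s^3 - 13*s^2 + 47*s - 35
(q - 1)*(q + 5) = q^2 + 4*q - 5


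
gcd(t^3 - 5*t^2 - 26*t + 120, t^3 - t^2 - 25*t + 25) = t + 5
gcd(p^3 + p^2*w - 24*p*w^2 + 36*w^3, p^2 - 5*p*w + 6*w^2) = p^2 - 5*p*w + 6*w^2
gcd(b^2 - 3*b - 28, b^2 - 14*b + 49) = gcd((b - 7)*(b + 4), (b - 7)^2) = b - 7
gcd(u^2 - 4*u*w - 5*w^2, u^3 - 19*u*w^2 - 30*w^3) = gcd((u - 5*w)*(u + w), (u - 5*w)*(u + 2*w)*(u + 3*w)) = u - 5*w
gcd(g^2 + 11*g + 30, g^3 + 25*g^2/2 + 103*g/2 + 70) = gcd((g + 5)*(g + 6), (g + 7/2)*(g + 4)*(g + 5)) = g + 5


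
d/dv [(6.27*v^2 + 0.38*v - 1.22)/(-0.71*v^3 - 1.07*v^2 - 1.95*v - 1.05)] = (4.4517*v^4 + 0.5396*v^3 - 14.4185*v^2 - 15.7778*v - 2.778)/(0.5041*v^6 + 1.5194*v^5 + 3.9139*v^4 + 5.664*v^3 + 6.0495*v^2 + 4.095*v + 1.1025)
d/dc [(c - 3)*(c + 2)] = 2*c - 1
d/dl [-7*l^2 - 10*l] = -14*l - 10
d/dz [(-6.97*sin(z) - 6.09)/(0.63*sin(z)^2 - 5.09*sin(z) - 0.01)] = (4.3911*sin(z)^2 + 7.6734*sin(z) - 30.9284)*cos(z)/(0.3969*sin(z)^4 - 6.4134*sin(z)^3 + 25.8955*sin(z)^2 + 0.1018*sin(z) + 0.0001)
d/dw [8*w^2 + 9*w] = 16*w + 9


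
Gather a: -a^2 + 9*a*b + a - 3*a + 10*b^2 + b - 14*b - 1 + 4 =-a^2 + a*(9*b - 2) + 10*b^2 - 13*b + 3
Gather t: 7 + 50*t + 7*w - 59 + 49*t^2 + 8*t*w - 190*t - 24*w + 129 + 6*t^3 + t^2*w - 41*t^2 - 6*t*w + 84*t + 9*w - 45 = 6*t^3 + t^2*(w + 8) + t*(2*w - 56) - 8*w + 32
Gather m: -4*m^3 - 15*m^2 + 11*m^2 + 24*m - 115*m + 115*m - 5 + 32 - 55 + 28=-4*m^3 - 4*m^2 + 24*m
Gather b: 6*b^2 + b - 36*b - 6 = 6*b^2 - 35*b - 6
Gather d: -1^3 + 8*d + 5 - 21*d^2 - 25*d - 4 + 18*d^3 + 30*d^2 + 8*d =18*d^3 + 9*d^2 - 9*d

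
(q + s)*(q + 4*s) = q^2 + 5*q*s + 4*s^2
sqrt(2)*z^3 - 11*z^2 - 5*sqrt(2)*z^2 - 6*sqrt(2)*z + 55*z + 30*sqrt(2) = (z - 5)*(z - 6*sqrt(2))*(sqrt(2)*z + 1)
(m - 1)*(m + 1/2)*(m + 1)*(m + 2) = m^4 + 5*m^3/2 - 5*m/2 - 1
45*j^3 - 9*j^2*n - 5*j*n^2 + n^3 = (-5*j + n)*(-3*j + n)*(3*j + n)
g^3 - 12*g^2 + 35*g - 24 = (g - 8)*(g - 3)*(g - 1)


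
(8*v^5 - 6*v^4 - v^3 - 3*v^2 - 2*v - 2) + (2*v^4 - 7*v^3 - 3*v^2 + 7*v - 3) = 8*v^5 - 4*v^4 - 8*v^3 - 6*v^2 + 5*v - 5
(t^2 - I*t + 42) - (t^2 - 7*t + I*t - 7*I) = 7*t - 2*I*t + 42 + 7*I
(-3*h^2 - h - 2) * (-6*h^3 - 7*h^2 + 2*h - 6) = 18*h^5 + 27*h^4 + 13*h^3 + 30*h^2 + 2*h + 12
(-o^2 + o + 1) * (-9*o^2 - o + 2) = 9*o^4 - 8*o^3 - 12*o^2 + o + 2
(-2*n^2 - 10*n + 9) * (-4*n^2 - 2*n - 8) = 8*n^4 + 44*n^3 + 62*n - 72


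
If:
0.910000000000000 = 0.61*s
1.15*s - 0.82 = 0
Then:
No Solution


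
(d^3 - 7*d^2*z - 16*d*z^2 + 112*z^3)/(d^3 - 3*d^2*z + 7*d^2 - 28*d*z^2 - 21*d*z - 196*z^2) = (d - 4*z)/(d + 7)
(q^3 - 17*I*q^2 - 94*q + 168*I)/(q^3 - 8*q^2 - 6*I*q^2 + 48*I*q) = (q^2 - 11*I*q - 28)/(q*(q - 8))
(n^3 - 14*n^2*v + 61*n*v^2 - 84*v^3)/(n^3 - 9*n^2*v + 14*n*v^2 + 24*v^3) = (-n^2 + 10*n*v - 21*v^2)/(-n^2 + 5*n*v + 6*v^2)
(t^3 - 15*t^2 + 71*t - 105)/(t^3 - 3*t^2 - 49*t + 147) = (t - 5)/(t + 7)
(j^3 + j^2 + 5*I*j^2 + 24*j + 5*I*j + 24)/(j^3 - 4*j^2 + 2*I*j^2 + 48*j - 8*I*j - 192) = (j^2 + j*(1 - 3*I) - 3*I)/(j^2 + j*(-4 - 6*I) + 24*I)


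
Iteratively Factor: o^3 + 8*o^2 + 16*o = (o + 4)*(o^2 + 4*o) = o*(o + 4)*(o + 4)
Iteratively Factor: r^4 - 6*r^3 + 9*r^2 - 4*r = (r - 1)*(r^3 - 5*r^2 + 4*r) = (r - 1)^2*(r^2 - 4*r) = (r - 4)*(r - 1)^2*(r)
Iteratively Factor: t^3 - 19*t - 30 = (t + 3)*(t^2 - 3*t - 10) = (t - 5)*(t + 3)*(t + 2)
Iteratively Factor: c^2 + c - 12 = (c - 3)*(c + 4)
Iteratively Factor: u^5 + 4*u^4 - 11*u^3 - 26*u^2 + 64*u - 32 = (u + 4)*(u^4 - 11*u^2 + 18*u - 8) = (u - 2)*(u + 4)*(u^3 + 2*u^2 - 7*u + 4) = (u - 2)*(u + 4)^2*(u^2 - 2*u + 1) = (u - 2)*(u - 1)*(u + 4)^2*(u - 1)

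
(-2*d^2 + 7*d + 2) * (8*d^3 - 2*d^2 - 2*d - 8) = -16*d^5 + 60*d^4 + 6*d^3 - 2*d^2 - 60*d - 16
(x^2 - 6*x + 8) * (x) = x^3 - 6*x^2 + 8*x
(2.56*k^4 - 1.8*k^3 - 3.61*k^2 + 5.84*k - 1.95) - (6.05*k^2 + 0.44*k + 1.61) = 2.56*k^4 - 1.8*k^3 - 9.66*k^2 + 5.4*k - 3.56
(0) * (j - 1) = 0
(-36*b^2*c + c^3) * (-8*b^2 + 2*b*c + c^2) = 288*b^4*c - 72*b^3*c^2 - 44*b^2*c^3 + 2*b*c^4 + c^5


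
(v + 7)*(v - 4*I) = v^2 + 7*v - 4*I*v - 28*I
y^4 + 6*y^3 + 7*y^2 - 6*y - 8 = (y - 1)*(y + 1)*(y + 2)*(y + 4)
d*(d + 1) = d^2 + d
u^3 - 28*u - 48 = (u - 6)*(u + 2)*(u + 4)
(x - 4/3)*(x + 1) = x^2 - x/3 - 4/3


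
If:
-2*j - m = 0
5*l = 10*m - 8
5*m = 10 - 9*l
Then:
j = -61/115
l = 12/23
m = 122/115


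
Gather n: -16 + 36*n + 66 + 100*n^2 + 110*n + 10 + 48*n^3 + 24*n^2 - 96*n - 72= 48*n^3 + 124*n^2 + 50*n - 12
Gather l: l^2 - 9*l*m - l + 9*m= l^2 + l*(-9*m - 1) + 9*m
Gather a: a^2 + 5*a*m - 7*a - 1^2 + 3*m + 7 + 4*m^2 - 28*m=a^2 + a*(5*m - 7) + 4*m^2 - 25*m + 6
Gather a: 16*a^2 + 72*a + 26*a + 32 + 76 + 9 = 16*a^2 + 98*a + 117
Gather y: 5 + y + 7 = y + 12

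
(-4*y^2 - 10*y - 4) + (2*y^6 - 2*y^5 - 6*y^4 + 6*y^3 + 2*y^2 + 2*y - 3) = 2*y^6 - 2*y^5 - 6*y^4 + 6*y^3 - 2*y^2 - 8*y - 7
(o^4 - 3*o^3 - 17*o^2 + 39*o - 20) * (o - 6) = o^5 - 9*o^4 + o^3 + 141*o^2 - 254*o + 120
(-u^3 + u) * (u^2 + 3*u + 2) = -u^5 - 3*u^4 - u^3 + 3*u^2 + 2*u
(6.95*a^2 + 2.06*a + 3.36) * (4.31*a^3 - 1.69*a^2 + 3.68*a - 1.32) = 29.9545*a^5 - 2.8669*a^4 + 36.5762*a^3 - 7.2716*a^2 + 9.6456*a - 4.4352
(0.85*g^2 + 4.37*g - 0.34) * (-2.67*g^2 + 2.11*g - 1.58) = -2.2695*g^4 - 9.8744*g^3 + 8.7855*g^2 - 7.622*g + 0.5372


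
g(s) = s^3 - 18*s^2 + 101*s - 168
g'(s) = 3*s^2 - 36*s + 101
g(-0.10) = -178.28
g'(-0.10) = 104.63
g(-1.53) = -368.25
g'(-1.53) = 163.10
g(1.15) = -74.13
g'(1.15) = 63.57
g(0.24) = -144.78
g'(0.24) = 92.53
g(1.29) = -65.52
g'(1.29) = 59.55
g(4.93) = 12.26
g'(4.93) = -3.57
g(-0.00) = -168.00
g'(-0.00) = 101.00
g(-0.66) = -242.79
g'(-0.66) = 126.07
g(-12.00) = -5700.00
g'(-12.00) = 965.00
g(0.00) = -168.00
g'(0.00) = 101.00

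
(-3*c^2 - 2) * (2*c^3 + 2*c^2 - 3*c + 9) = -6*c^5 - 6*c^4 + 5*c^3 - 31*c^2 + 6*c - 18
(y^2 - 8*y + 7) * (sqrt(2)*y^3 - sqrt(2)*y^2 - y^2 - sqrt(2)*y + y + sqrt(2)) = sqrt(2)*y^5 - 9*sqrt(2)*y^4 - y^4 + 9*y^3 + 14*sqrt(2)*y^3 - 15*y^2 + 2*sqrt(2)*y^2 - 15*sqrt(2)*y + 7*y + 7*sqrt(2)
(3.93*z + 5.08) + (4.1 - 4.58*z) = 9.18 - 0.65*z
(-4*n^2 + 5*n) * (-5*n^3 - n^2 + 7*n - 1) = 20*n^5 - 21*n^4 - 33*n^3 + 39*n^2 - 5*n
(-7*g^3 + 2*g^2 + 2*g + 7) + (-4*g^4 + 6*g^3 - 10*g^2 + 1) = -4*g^4 - g^3 - 8*g^2 + 2*g + 8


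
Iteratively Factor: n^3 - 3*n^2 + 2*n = (n)*(n^2 - 3*n + 2) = n*(n - 1)*(n - 2)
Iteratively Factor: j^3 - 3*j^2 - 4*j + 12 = (j - 2)*(j^2 - j - 6) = (j - 3)*(j - 2)*(j + 2)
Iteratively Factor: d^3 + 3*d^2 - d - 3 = (d + 3)*(d^2 - 1) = (d + 1)*(d + 3)*(d - 1)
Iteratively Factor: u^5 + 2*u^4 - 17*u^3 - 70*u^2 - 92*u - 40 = (u + 2)*(u^4 - 17*u^2 - 36*u - 20) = (u + 1)*(u + 2)*(u^3 - u^2 - 16*u - 20) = (u + 1)*(u + 2)^2*(u^2 - 3*u - 10) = (u + 1)*(u + 2)^3*(u - 5)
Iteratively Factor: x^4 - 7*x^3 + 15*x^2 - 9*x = (x)*(x^3 - 7*x^2 + 15*x - 9) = x*(x - 1)*(x^2 - 6*x + 9) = x*(x - 3)*(x - 1)*(x - 3)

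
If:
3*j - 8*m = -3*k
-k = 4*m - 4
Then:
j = 20*m/3 - 4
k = 4 - 4*m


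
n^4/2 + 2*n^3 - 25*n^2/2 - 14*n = n*(n/2 + 1/2)*(n - 4)*(n + 7)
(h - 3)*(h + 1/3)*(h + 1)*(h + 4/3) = h^4 - h^3/3 - 53*h^2/9 - 53*h/9 - 4/3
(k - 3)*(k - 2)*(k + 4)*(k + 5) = k^4 + 4*k^3 - 19*k^2 - 46*k + 120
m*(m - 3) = m^2 - 3*m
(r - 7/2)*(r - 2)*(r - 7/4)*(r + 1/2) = r^4 - 27*r^3/4 + 13*r^2 - 63*r/16 - 49/8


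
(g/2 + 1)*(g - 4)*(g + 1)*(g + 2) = g^4/2 + g^3/2 - 6*g^2 - 14*g - 8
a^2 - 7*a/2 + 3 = (a - 2)*(a - 3/2)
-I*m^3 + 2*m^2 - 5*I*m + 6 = (m - 2*I)*(m + 3*I)*(-I*m + 1)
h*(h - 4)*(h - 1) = h^3 - 5*h^2 + 4*h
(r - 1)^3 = r^3 - 3*r^2 + 3*r - 1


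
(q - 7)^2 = q^2 - 14*q + 49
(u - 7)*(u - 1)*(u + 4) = u^3 - 4*u^2 - 25*u + 28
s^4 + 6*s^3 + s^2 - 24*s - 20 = (s - 2)*(s + 1)*(s + 2)*(s + 5)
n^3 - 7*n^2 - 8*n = n*(n - 8)*(n + 1)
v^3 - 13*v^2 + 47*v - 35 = (v - 7)*(v - 5)*(v - 1)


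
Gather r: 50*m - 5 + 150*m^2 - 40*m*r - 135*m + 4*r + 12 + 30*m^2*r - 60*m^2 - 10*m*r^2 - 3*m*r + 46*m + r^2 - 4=90*m^2 - 39*m + r^2*(1 - 10*m) + r*(30*m^2 - 43*m + 4) + 3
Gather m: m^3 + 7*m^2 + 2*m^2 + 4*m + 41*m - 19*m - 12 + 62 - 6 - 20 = m^3 + 9*m^2 + 26*m + 24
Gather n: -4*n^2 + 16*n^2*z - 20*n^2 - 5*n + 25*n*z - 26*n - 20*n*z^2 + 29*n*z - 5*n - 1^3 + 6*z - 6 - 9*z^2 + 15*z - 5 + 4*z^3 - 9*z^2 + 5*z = n^2*(16*z - 24) + n*(-20*z^2 + 54*z - 36) + 4*z^3 - 18*z^2 + 26*z - 12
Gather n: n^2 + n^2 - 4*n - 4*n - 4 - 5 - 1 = 2*n^2 - 8*n - 10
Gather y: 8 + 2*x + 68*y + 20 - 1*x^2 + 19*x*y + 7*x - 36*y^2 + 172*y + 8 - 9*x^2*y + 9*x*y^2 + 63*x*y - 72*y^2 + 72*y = -x^2 + 9*x + y^2*(9*x - 108) + y*(-9*x^2 + 82*x + 312) + 36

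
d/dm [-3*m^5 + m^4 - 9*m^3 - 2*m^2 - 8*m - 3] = -15*m^4 + 4*m^3 - 27*m^2 - 4*m - 8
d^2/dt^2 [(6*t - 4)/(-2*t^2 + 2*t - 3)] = 8*(-2*(2*t - 1)^2*(3*t - 2) + (9*t - 5)*(2*t^2 - 2*t + 3))/(2*t^2 - 2*t + 3)^3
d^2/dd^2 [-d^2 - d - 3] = -2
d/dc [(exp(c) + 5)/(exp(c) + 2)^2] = (-exp(c) - 8)*exp(c)/(exp(c) + 2)^3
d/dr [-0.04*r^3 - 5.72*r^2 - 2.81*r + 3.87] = -0.12*r^2 - 11.44*r - 2.81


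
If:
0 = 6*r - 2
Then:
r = 1/3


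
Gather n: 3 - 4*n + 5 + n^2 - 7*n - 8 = n^2 - 11*n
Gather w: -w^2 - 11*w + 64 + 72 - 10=-w^2 - 11*w + 126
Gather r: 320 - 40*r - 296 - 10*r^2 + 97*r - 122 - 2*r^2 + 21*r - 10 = -12*r^2 + 78*r - 108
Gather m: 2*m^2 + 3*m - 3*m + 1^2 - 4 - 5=2*m^2 - 8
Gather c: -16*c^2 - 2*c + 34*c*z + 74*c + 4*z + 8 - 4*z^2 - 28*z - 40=-16*c^2 + c*(34*z + 72) - 4*z^2 - 24*z - 32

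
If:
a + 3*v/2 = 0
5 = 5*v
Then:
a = -3/2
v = 1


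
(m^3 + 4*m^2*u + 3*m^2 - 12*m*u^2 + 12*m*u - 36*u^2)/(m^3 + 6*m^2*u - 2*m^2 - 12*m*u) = (m^2 - 2*m*u + 3*m - 6*u)/(m*(m - 2))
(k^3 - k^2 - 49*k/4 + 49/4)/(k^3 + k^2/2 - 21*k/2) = (2*k^2 - 9*k + 7)/(2*k*(k - 3))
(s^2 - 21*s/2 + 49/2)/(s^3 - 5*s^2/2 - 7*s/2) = (s - 7)/(s*(s + 1))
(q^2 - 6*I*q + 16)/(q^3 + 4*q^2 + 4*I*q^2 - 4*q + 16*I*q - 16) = (q - 8*I)/(q^2 + 2*q*(2 + I) + 8*I)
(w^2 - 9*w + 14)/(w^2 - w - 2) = (w - 7)/(w + 1)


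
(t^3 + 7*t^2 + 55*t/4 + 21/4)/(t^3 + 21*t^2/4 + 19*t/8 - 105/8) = 2*(2*t + 1)/(4*t - 5)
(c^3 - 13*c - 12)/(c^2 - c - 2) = (c^2 - c - 12)/(c - 2)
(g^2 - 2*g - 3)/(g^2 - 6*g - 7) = (g - 3)/(g - 7)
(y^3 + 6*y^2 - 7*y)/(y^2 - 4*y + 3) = y*(y + 7)/(y - 3)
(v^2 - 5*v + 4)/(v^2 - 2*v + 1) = (v - 4)/(v - 1)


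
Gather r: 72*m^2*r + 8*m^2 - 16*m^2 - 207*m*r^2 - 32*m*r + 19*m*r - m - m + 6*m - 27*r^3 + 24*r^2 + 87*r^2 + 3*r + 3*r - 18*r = -8*m^2 + 4*m - 27*r^3 + r^2*(111 - 207*m) + r*(72*m^2 - 13*m - 12)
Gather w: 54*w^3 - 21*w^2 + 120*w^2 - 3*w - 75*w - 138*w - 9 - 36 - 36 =54*w^3 + 99*w^2 - 216*w - 81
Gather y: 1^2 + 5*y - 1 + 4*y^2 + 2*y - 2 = 4*y^2 + 7*y - 2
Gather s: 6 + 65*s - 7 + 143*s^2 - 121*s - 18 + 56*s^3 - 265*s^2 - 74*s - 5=56*s^3 - 122*s^2 - 130*s - 24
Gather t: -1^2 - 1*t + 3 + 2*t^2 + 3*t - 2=2*t^2 + 2*t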